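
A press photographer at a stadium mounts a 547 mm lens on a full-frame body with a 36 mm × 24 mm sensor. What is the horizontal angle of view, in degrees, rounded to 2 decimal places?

Angle of view α = 2·arctan(w/2f) with w = 36 mm and f = 547 mm.
w/2f = 0.03291; arctan(0.03291) ≈ 1.8847°, so α ≈ 3.7695°.

3.77°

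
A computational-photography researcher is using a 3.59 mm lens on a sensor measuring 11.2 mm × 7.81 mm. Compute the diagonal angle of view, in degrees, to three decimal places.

Sensor diagonal = √(11.2² + 7.81²) = √186.4361 ≈ 13.6542 mm.
Angle of view α = 2·arctan(d/2f) with d = 13.6542 mm and f = 3.59 mm.
d/2f = 1.90169; arctan(1.90169) ≈ 62.2625°, so α ≈ 124.5250°.

124.525°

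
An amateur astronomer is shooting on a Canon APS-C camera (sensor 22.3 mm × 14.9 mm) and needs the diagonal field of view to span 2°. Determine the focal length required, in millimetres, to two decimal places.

768.25 mm

Sensor diagonal = √(22.3² + 14.9²) = √719.3000 ≈ 26.8198 mm.
From α = 2·arctan(d/2f) we get f = d / (2·tan(α/2)).
With d = 26.8198 mm and α/2 = 1°, tan(α/2) ≈ 0.01746, so f ≈ 26.8198 / 0.03491 ≈ 768.2518 mm.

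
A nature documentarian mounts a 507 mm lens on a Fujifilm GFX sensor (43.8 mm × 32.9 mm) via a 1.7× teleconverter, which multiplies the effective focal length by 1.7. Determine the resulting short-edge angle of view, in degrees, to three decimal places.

Effective focal length f = 507 × 1.7 = 861.9 mm.
α = 2·arctan(32.9 / (2 × 861.9)) = 2·arctan(0.01909) ≈ 2.1868°.

2.187°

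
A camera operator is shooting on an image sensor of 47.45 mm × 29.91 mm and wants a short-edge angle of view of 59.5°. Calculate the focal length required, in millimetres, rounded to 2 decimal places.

From α = 2·arctan(h/2f) we get f = h / (2·tan(α/2)).
With h = 29.91 mm and α/2 = 29.75°, tan(α/2) ≈ 0.57155, so f ≈ 29.91 / 1.14309 ≈ 26.1658 mm.

26.17 mm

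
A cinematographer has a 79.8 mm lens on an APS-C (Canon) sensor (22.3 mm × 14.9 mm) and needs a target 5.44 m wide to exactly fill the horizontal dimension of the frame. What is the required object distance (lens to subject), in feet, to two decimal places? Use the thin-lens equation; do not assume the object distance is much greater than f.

64.13 ft

W: 5.44 m = 5440 mm.
Magnification m = w/W = dᵢ/dₒ; combined with 1/f = 1/dₒ + 1/dᵢ this gives dₒ = f·(1 + W/w).
dₒ = 79.8 mm × (1 + 5440/22.3) = 79.8 × 244.9462 ≈ 19546.706 mm = 19546.706/304.8 ft = 64.1296 ft.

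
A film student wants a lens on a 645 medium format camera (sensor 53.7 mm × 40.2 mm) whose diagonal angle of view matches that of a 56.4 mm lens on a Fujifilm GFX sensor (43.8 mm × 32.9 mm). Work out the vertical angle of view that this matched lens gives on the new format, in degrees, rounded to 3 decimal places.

Sensor diagonal = √(43.8² + 32.9²) = √3000.8500 ≈ 54.7800 mm.
Sensor diagonal = √(53.7² + 40.2²) = √4499.7300 ≈ 67.0800 mm.
Equal diagonal AOV ⇒ f₂ = f₁ · 67.0800/54.7800 = 56.4 × 1.22453 ≈ 69.0638 mm.
Vertical AOV on the new format = 2·arctan(40.2 / (2 × 69.0638)) = 2·arctan(0.29104) ≈ 32.4537°.

32.454°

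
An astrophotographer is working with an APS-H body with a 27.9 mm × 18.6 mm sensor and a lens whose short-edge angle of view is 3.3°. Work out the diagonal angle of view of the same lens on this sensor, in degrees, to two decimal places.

5.95°

From the short-edge AOV: f = 18.6 / (2·tan(1.65°)) = 18.6 / 0.05761 ≈ 322.8506 mm.
Sensor diagonal = √(27.9² + 18.6²) = √1124.3700 ≈ 33.5316 mm.
Diagonal AOV = 2·arctan(33.5316 / (2 × 322.8506)) = 2·arctan(0.05193) ≈ 5.9455°.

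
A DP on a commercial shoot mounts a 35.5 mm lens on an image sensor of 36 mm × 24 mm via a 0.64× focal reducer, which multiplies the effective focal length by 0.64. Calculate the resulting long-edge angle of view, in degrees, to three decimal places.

76.776°

Effective focal length f = 35.5 × 0.64 = 22.72 mm.
α = 2·arctan(36 / (2 × 22.72)) = 2·arctan(0.79225) ≈ 76.7763°.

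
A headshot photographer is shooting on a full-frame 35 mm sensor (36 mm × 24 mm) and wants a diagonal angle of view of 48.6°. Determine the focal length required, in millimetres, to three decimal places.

47.912 mm

Sensor diagonal = √(36² + 24²) = √1872.0000 ≈ 43.2666 mm.
From α = 2·arctan(d/2f) we get f = d / (2·tan(α/2)).
With d = 43.2666 mm and α/2 = 24.3°, tan(α/2) ≈ 0.45152, so f ≈ 43.2666 / 0.90303 ≈ 47.9125 mm.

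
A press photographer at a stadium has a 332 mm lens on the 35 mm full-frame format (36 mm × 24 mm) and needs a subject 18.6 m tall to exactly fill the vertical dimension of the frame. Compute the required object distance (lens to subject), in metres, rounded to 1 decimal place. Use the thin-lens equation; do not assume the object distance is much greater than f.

W: 18.6 m = 18600 mm.
Magnification m = h/W = dᵢ/dₒ; combined with 1/f = 1/dₒ + 1/dᵢ this gives dₒ = f·(1 + W/h).
dₒ = 332 mm × (1 + 18600/24) = 332 × 776.0000 ≈ 257632.000 mm = 257.632 m.

257.6 m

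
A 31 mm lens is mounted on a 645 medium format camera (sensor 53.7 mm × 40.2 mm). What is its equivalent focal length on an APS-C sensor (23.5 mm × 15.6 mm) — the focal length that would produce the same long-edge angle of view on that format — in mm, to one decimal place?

13.6 mm

Equal angle of view means equal width/f ratio, so f₂ = f₁ · (width₂/width₁) = 31 × 23.5/53.7.
f₂ = 31 × 0.43762 ≈ 13.566 mm.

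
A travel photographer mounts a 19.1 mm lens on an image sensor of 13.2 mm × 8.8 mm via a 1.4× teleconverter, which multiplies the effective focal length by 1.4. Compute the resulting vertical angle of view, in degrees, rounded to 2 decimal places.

Effective focal length f = 19.1 × 1.4 = 26.74 mm.
α = 2·arctan(8.8 / (2 × 26.74)) = 2·arctan(0.16455) ≈ 18.6883°.

18.69°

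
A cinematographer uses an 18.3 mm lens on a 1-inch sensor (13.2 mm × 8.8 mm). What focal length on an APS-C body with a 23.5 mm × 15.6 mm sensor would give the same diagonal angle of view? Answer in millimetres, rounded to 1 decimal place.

32.5 mm

Sensor diagonal = √(13.2² + 8.8²) = √251.6800 ≈ 15.8644 mm.
Sensor diagonal = √(23.5² + 15.6²) = √795.6100 ≈ 28.2066 mm.
Equal angle of view means equal diagonal/f ratio, so f₂ = f₁ · (diagonal₂/diagonal₁) = 18.3 × 28.2066/15.8644.
f₂ = 18.3 × 1.77798 ≈ 32.537 mm.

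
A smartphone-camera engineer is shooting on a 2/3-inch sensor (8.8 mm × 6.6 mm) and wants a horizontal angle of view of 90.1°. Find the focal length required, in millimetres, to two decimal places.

4.39 mm

From α = 2·arctan(w/2f) we get f = w / (2·tan(α/2)).
With w = 8.8 mm and α/2 = 45.05°, tan(α/2) ≈ 1.00175, so f ≈ 8.8 / 2.00349 ≈ 4.3923 mm.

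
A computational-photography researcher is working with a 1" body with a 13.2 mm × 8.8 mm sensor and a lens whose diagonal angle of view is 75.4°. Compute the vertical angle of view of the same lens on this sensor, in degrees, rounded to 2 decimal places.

Sensor diagonal = √(13.2² + 8.8²) = √251.6800 ≈ 15.8644 mm.
From the diagonal AOV: f = 15.8644 / (2·tan(37.7°)) = 15.8644 / 1.54578 ≈ 10.2631 mm.
Vertical AOV = 2·arctan(8.8 / (2 × 10.2631)) = 2·arctan(0.42872) ≈ 46.4117°.

46.41°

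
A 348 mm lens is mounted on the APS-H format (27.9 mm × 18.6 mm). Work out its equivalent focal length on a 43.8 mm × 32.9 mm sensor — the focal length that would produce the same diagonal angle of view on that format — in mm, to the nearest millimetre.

569 mm

Sensor diagonal = √(27.9² + 18.6²) = √1124.3700 ≈ 33.5316 mm.
Sensor diagonal = √(43.8² + 32.9²) = √3000.8500 ≈ 54.7800 mm.
Equal angle of view means equal diagonal/f ratio, so f₂ = f₁ · (diagonal₂/diagonal₁) = 348 × 54.7800/33.5316.
f₂ = 348 × 1.63368 ≈ 568.521 mm.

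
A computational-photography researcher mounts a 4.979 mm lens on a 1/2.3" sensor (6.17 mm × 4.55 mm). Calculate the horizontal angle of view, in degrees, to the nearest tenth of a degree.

Angle of view α = 2·arctan(w/2f) with w = 6.17 mm and f = 4.979 mm.
w/2f = 0.61960; arctan(0.61960) ≈ 31.7825°, so α ≈ 63.5649°.

63.6°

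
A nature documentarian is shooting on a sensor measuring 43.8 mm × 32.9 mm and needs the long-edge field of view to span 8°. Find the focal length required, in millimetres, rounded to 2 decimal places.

313.18 mm

From α = 2·arctan(w/2f) we get f = w / (2·tan(α/2)).
With w = 43.8 mm and α/2 = 4°, tan(α/2) ≈ 0.06993, so f ≈ 43.8 / 0.13985 ≈ 313.1846 mm.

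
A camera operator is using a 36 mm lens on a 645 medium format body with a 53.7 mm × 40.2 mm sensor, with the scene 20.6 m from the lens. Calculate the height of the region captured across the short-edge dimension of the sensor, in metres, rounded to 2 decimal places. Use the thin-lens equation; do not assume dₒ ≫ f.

22.96 m

dₒ: 20.6 m = 20600 mm.
Similar triangles through the lens centre give W/dₒ = h/dᵢ; with 1/f = 1/dₒ + 1/dᵢ this gives W = h·(dₒ − f)/f.
W = 40.2 mm × (20600 − 36) / 36 = 40.2 × 571.2222 ≈ 22963.133 mm = 22.9631 m.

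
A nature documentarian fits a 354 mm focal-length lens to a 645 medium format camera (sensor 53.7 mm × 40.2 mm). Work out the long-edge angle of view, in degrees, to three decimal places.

8.675°

Angle of view α = 2·arctan(w/2f) with w = 53.7 mm and f = 354 mm.
w/2f = 0.07585; arctan(0.07585) ≈ 4.3374°, so α ≈ 8.6749°.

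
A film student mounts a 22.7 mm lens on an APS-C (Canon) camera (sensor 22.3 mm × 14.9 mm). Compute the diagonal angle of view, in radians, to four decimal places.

1.0672 rad

Sensor diagonal = √(22.3² + 14.9²) = √719.3000 ≈ 26.8198 mm.
Angle of view α = 2·arctan(d/2f) with d = 26.8198 mm and f = 22.7 mm.
d/2f = 0.59074; arctan(0.59074) ≈ 0.5336 rad, so α ≈ 1.0672 rad.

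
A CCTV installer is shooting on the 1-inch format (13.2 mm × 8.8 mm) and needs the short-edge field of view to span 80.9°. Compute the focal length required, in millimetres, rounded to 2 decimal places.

5.16 mm

From α = 2·arctan(h/2f) we get f = h / (2·tan(α/2)).
With h = 8.8 mm and α/2 = 40.45°, tan(α/2) ≈ 0.85257, so f ≈ 8.8 / 1.70515 ≈ 5.1609 mm.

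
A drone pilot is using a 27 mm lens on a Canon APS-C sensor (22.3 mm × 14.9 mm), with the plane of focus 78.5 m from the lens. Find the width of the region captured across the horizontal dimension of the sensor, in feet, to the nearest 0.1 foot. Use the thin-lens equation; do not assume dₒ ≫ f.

dₒ: 78.5 m = 78500 mm.
Similar triangles through the lens centre give W/dₒ = w/dᵢ; with 1/f = 1/dₒ + 1/dᵢ this gives W = w·(dₒ − f)/f.
W = 22.3 mm × (78500 − 27) / 27 = 22.3 × 2906.4074 ≈ 64812.885 mm = 64812.885/304.8 ft = 212.641 ft.

212.6 ft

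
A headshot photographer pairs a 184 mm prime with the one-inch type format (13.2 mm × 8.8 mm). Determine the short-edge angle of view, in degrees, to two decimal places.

2.74°

Angle of view α = 2·arctan(h/2f) with h = 8.8 mm and f = 184 mm.
h/2f = 0.02391; arctan(0.02391) ≈ 1.3699°, so α ≈ 2.7397°.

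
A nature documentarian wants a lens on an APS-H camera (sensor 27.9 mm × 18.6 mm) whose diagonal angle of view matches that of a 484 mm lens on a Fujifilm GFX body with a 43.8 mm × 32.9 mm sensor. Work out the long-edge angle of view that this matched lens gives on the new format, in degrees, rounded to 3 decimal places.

5.392°

Sensor diagonal = √(43.8² + 32.9²) = √3000.8500 ≈ 54.7800 mm.
Sensor diagonal = √(27.9² + 18.6²) = √1124.3700 ≈ 33.5316 mm.
Equal diagonal AOV ⇒ f₂ = f₁ · 33.5316/54.7800 = 484 × 0.61211 ≈ 296.2633 mm.
Long-edge AOV on the new format = 2·arctan(27.9 / (2 × 296.2633)) = 2·arctan(0.04709) ≈ 5.3917°.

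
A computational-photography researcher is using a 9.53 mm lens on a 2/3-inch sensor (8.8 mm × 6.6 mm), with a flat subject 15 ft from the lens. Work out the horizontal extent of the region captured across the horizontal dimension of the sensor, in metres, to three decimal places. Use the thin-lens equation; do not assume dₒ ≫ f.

dₒ: 15 ft × 304.8 mm/ft = 4572.00 mm.
Similar triangles through the lens centre give W/dₒ = w/dᵢ; with 1/f = 1/dₒ + 1/dᵢ this gives W = w·(dₒ − f)/f.
W = 8.8 mm × (4572 − 9.53) / 9.53 = 8.8 × 478.7481 ≈ 4212.984 mm = 4.21298 m.

4.213 m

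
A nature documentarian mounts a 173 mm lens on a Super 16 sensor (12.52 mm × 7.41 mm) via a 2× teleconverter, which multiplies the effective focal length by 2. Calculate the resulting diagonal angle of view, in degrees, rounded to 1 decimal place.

Effective focal length f = 173 × 2 = 346 mm.
Sensor diagonal = √(12.52² + 7.41²) = √211.6585 ≈ 14.5485 mm.
α = 2·arctan(14.548 / (2 × 346)) = 2·arctan(0.02102) ≈ 2.4088°.

2.4°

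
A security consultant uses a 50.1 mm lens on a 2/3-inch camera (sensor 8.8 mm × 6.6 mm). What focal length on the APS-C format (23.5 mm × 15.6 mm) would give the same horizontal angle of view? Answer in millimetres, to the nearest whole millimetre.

Equal angle of view means equal width/f ratio, so f₂ = f₁ · (width₂/width₁) = 50.1 × 23.5/8.8.
f₂ = 50.1 × 2.67045 ≈ 133.790 mm.

134 mm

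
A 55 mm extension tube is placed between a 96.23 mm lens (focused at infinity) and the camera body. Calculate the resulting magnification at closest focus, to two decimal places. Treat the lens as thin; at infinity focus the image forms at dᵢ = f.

The tube moves the image plane from f to f + e, so dᵢ = 96.23 + 55 = 151.23 mm. Focus is achieved when 1/f = 1/dₒ + 1/dᵢ, giving dₒ = 1/(1/f − 1/(f+e)).
Magnification m = dᵢ/dₒ = (f+e)·(1/f − 1/(f+e)) = e/f = 55/96.23 ≈ 0.5715.

0.57×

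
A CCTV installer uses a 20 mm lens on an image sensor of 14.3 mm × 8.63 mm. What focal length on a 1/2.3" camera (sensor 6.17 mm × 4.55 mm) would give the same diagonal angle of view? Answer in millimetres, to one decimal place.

9.2 mm

Sensor diagonal = √(14.3² + 8.63²) = √278.9669 ≈ 16.7023 mm.
Sensor diagonal = √(6.17² + 4.55²) = √58.7714 ≈ 7.6663 mm.
Equal angle of view means equal diagonal/f ratio, so f₂ = f₁ · (diagonal₂/diagonal₁) = 20 × 7.6663/16.7023.
f₂ = 20 × 0.45899 ≈ 9.180 mm.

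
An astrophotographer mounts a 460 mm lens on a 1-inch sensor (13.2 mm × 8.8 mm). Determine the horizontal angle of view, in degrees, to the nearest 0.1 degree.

Angle of view α = 2·arctan(w/2f) with w = 13.2 mm and f = 460 mm.
w/2f = 0.01435; arctan(0.01435) ≈ 0.8220°, so α ≈ 1.6440°.

1.6°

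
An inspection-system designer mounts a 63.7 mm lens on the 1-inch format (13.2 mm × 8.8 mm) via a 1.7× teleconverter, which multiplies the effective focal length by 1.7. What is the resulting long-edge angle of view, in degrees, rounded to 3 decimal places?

6.975°

Effective focal length f = 63.7 × 1.7 = 108.29 mm.
α = 2·arctan(13.2 / (2 × 108.29)) = 2·arctan(0.06095) ≈ 6.9754°.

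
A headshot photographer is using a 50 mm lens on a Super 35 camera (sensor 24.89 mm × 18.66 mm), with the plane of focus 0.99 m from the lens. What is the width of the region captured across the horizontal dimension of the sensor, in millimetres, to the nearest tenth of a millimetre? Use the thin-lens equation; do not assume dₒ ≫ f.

dₒ: 0.99 m = 990 mm.
Similar triangles through the lens centre give W/dₒ = w/dᵢ; with 1/f = 1/dₒ + 1/dᵢ this gives W = w·(dₒ − f)/f.
W = 24.89 mm × (990 − 50) / 50 = 24.89 × 18.8000 ≈ 467.932 mm.

467.9 mm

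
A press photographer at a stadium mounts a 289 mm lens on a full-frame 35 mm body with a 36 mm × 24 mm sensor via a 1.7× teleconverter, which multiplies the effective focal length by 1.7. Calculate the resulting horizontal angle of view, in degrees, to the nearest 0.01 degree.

4.20°

Effective focal length f = 289 × 1.7 = 491.3 mm.
α = 2·arctan(36 / (2 × 491.3)) = 2·arctan(0.03664) ≈ 4.1965°.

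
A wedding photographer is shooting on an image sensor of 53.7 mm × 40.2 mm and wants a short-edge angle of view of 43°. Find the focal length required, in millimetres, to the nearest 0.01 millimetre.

51.03 mm

From α = 2·arctan(h/2f) we get f = h / (2·tan(α/2)).
With h = 40.2 mm and α/2 = 21.5°, tan(α/2) ≈ 0.39391, so f ≈ 40.2 / 0.78782 ≈ 51.0268 mm.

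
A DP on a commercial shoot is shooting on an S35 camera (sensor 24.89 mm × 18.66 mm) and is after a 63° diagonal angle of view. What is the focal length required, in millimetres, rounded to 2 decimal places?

25.38 mm

Sensor diagonal = √(24.89² + 18.66²) = √967.7077 ≈ 31.1080 mm.
From α = 2·arctan(d/2f) we get f = d / (2·tan(α/2)).
With d = 31.1080 mm and α/2 = 31.5°, tan(α/2) ≈ 0.61280, so f ≈ 31.1080 / 1.22560 ≈ 25.3818 mm.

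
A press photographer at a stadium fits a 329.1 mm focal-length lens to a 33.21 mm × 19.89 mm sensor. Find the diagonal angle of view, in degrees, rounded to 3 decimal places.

Sensor diagonal = √(33.21² + 19.89²) = √1498.5162 ≈ 38.7107 mm.
Angle of view α = 2·arctan(d/2f) with d = 38.7107 mm and f = 329.1 mm.
d/2f = 0.05881; arctan(0.05881) ≈ 3.3659°, so α ≈ 6.7317°.

6.732°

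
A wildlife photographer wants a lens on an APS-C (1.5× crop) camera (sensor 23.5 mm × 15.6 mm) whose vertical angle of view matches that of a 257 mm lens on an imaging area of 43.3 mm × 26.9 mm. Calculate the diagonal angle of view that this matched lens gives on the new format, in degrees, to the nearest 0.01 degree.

10.81°

Equal vertical AOV ⇒ f₂ = f₁ · 15.6/26.9 = 257 × 0.57993 ≈ 149.0409 mm.
Sensor diagonal = √(23.5² + 15.6²) = √795.6100 ≈ 28.2066 mm.
Diagonal AOV on the new format = 2·arctan(28.2066 / (2 × 149.0409)) = 2·arctan(0.09463) ≈ 10.8113°.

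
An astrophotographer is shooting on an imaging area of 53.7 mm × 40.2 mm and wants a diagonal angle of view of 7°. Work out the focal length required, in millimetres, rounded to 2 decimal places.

Sensor diagonal = √(53.7² + 40.2²) = √4499.7300 ≈ 67.0800 mm.
From α = 2·arctan(d/2f) we get f = d / (2·tan(α/2)).
With d = 67.0800 mm and α/2 = 3.5°, tan(α/2) ≈ 0.06116, so f ≈ 67.0800 / 0.12233 ≈ 548.3744 mm.

548.37 mm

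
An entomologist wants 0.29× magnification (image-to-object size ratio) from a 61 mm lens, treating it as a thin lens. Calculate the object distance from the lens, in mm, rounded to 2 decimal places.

With m = dᵢ/dₒ and 1/f = 1/dₒ + 1/dᵢ, substituting dᵢ = m·dₒ gives 1/f = (1 + 1/m)/dₒ, hence dₒ = f·(1 + 1/m).
dₒ = 61 × (1 + 1/0.29) = 61 × 4.44828 ≈ 271.345 mm.

271.34 mm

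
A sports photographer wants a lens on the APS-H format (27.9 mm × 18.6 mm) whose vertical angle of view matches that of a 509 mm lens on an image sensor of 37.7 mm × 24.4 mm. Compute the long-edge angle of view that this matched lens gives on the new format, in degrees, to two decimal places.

Equal vertical AOV ⇒ f₂ = f₁ · 18.6/24.4 = 509 × 0.76230 ≈ 388.0082 mm.
Long-edge AOV on the new format = 2·arctan(27.9 / (2 × 388.0082)) = 2·arctan(0.03595) ≈ 4.1181°.

4.12°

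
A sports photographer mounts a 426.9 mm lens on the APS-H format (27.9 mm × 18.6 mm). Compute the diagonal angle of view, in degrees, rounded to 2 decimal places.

Sensor diagonal = √(27.9² + 18.6²) = √1124.3700 ≈ 33.5316 mm.
Angle of view α = 2·arctan(d/2f) with d = 33.5316 mm and f = 426.9 mm.
d/2f = 0.03927; arctan(0.03927) ≈ 2.2490°, so α ≈ 4.4981°.

4.50°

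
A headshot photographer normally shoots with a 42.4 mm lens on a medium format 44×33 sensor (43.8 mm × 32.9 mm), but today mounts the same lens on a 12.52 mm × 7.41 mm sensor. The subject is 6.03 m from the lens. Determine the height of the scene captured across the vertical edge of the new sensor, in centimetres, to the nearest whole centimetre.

The focal length stays 42.4 mm; the relevant sensor dimension is now h = 7.41 mm. Object distance dₒ = 6.03 m = 6030 mm.
Thin-lens field height W = h·(dₒ − f)/f = 7.41 × (6030 − 42.4)/42.4 ≈ 1046.418 mm = 104.642 cm.

105 cm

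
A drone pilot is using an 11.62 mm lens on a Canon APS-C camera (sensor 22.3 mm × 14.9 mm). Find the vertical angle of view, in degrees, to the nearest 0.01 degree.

Angle of view α = 2·arctan(h/2f) with h = 14.9 mm and f = 11.62 mm.
h/2f = 0.64114; arctan(0.64114) ≈ 32.6654°, so α ≈ 65.3308°.

65.33°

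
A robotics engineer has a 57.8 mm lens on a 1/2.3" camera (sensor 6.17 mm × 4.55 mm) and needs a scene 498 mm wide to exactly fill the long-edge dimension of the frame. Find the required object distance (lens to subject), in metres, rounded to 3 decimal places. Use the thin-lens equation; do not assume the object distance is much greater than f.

Magnification m = w/W = dᵢ/dₒ; combined with 1/f = 1/dₒ + 1/dᵢ this gives dₒ = f·(1 + W/w).
dₒ = 57.8 mm × (1 + 498/6.17) = 57.8 × 81.7131 ≈ 4723.019 mm = 4.72302 m.

4.723 m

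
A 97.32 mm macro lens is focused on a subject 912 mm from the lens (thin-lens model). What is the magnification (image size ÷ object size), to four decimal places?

0.1195×

Thin lens: 1/f = 1/dₒ + 1/dᵢ → 1/dᵢ = 1/97.32 − 1/912 = 0.0091789 mm⁻¹, so dᵢ ≈ 108.9456 mm.
Magnification m = dᵢ/dₒ = 108.9456/912 ≈ 0.11946.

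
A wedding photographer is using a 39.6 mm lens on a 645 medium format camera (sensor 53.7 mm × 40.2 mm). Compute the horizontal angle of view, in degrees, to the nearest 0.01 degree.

Angle of view α = 2·arctan(w/2f) with w = 53.7 mm and f = 39.6 mm.
w/2f = 0.67803; arctan(0.67803) ≈ 34.1385°, so α ≈ 68.2769°.

68.28°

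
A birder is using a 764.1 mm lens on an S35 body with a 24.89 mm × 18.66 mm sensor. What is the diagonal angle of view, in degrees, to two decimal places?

2.33°

Sensor diagonal = √(24.89² + 18.66²) = √967.7077 ≈ 31.1080 mm.
Angle of view α = 2·arctan(d/2f) with d = 31.1080 mm and f = 764.1 mm.
d/2f = 0.02036; arctan(0.02036) ≈ 1.1662°, so α ≈ 2.3323°.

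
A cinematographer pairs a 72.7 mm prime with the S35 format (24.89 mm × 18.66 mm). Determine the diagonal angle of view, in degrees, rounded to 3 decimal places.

24.152°

Sensor diagonal = √(24.89² + 18.66²) = √967.7077 ≈ 31.1080 mm.
Angle of view α = 2·arctan(d/2f) with d = 31.1080 mm and f = 72.7 mm.
d/2f = 0.21395; arctan(0.21395) ≈ 12.0762°, so α ≈ 24.1525°.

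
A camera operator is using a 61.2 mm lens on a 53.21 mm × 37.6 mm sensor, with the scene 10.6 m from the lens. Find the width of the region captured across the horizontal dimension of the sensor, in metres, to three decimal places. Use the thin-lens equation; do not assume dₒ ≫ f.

dₒ: 10.6 m = 10600 mm.
Similar triangles through the lens centre give W/dₒ = w/dᵢ; with 1/f = 1/dₒ + 1/dᵢ this gives W = w·(dₒ − f)/f.
W = 53.21 mm × (10600 − 61.2) / 61.2 = 53.21 × 172.2026 ≈ 9162.901 mm = 9.1629 m.

9.163 m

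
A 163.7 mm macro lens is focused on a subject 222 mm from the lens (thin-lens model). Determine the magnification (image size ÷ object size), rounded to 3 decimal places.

2.808×

Thin lens: 1/f = 1/dₒ + 1/dᵢ → 1/dᵢ = 1/163.7 − 1/222 = 0.0016042 mm⁻¹, so dᵢ ≈ 623.3516 mm.
Magnification m = dᵢ/dₒ = 623.3516/222 ≈ 2.80789.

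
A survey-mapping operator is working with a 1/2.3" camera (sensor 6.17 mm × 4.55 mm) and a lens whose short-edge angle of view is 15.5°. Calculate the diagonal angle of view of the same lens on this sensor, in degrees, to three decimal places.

From the short-edge AOV: f = 4.55 / (2·tan(7.75°)) = 4.55 / 0.27219 ≈ 16.7164 mm.
Sensor diagonal = √(6.17² + 4.55²) = √58.7714 ≈ 7.6663 mm.
Diagonal AOV = 2·arctan(7.6663 / (2 × 16.7164)) = 2·arctan(0.22930) ≈ 25.8297°.

25.830°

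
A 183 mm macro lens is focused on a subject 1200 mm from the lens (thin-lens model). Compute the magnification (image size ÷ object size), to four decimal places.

0.1799×

Thin lens: 1/f = 1/dₒ + 1/dᵢ → 1/dᵢ = 1/183 − 1/1200 = 0.0046311 mm⁻¹, so dᵢ ≈ 215.9292 mm.
Magnification m = dᵢ/dₒ = 215.9292/1200 ≈ 0.17994.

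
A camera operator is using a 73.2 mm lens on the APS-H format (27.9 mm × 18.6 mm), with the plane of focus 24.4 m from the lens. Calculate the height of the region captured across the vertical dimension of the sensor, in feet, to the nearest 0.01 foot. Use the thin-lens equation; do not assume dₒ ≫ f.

20.28 ft

dₒ: 24.4 m = 24400 mm.
Similar triangles through the lens centre give W/dₒ = h/dᵢ; with 1/f = 1/dₒ + 1/dᵢ this gives W = h·(dₒ − f)/f.
W = 18.6 mm × (24400 − 73.2) / 73.2 = 18.6 × 332.3333 ≈ 6181.400 mm = 6181.400/304.8 ft = 20.2802 ft.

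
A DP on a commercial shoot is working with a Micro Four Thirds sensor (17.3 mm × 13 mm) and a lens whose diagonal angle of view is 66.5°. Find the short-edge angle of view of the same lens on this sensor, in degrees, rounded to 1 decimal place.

Sensor diagonal = √(17.3² + 13²) = √468.2900 ≈ 21.6400 mm.
From the diagonal AOV: f = 21.6400 / (2·tan(33.25°)) = 21.6400 / 1.31126 ≈ 16.5032 mm.
Short-edge AOV = 2·arctan(13 / (2 × 16.5032)) = 2·arctan(0.39386) ≈ 42.9952°.

43.0°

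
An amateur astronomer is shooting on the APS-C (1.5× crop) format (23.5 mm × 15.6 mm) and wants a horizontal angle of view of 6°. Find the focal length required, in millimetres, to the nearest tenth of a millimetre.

From α = 2·arctan(w/2f) we get f = w / (2·tan(α/2)).
With w = 23.5 mm and α/2 = 3°, tan(α/2) ≈ 0.05241, so f ≈ 23.5 / 0.10482 ≈ 224.2034 mm.

224.2 mm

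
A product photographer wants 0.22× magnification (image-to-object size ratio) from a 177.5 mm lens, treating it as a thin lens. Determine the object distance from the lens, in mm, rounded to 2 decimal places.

984.32 mm

With m = dᵢ/dₒ and 1/f = 1/dₒ + 1/dᵢ, substituting dᵢ = m·dₒ gives 1/f = (1 + 1/m)/dₒ, hence dₒ = f·(1 + 1/m).
dₒ = 177.5 × (1 + 1/0.22) = 177.5 × 5.54545 ≈ 984.318 mm.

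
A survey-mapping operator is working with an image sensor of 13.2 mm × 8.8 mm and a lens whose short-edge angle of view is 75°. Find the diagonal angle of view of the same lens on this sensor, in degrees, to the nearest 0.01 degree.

From the short-edge AOV: f = 8.8 / (2·tan(37.5°)) = 8.8 / 1.53465 ≈ 5.7342 mm.
Sensor diagonal = √(13.2² + 8.8²) = √251.6800 ≈ 15.8644 mm.
Diagonal AOV = 2·arctan(15.8644 / (2 × 5.7342)) = 2·arctan(1.38332) ≈ 108.2737°.

108.27°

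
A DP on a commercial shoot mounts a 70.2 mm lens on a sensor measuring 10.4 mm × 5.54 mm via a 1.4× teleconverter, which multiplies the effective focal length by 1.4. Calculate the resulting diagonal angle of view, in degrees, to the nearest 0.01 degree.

6.86°

Effective focal length f = 70.2 × 1.4 = 98.28 mm.
Sensor diagonal = √(10.4² + 5.54²) = √138.8516 ≈ 11.7835 mm.
α = 2·arctan(11.784 / (2 × 98.28)) = 2·arctan(0.05995) ≈ 6.8614°.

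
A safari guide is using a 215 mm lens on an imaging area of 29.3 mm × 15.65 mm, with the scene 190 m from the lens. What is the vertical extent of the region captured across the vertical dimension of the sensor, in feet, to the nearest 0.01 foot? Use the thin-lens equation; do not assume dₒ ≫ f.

45.32 ft

dₒ: 190 m = 190000 mm.
Similar triangles through the lens centre give W/dₒ = h/dᵢ; with 1/f = 1/dₒ + 1/dᵢ this gives W = h·(dₒ − f)/f.
W = 15.65 mm × (190000 − 215) / 215 = 15.65 × 882.7209 ≈ 13814.583 mm = 13814.583/304.8 ft = 45.3234 ft.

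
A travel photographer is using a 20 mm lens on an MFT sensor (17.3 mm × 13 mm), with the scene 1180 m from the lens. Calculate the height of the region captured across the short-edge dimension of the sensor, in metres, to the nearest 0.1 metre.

dₒ: 1180 m = 1.18e+06 mm.
Similar triangles through the lens centre give W/dₒ = h/dᵢ; with 1/f = 1/dₒ + 1/dᵢ this gives W = h·(dₒ − f)/f.
W = 13 mm × (1.18e+06 − 20) / 20 = 13 × 58999.0000 ≈ 766987.000 mm = 766.987 m.

767.0 m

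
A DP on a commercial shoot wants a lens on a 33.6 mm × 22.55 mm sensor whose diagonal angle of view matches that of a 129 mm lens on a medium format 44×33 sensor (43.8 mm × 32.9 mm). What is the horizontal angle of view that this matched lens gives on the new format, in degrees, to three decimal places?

Sensor diagonal = √(43.8² + 32.9²) = √3000.8500 ≈ 54.7800 mm.
Sensor diagonal = √(33.6² + 22.55²) = √1637.4625 ≈ 40.4656 mm.
Equal diagonal AOV ⇒ f₂ = f₁ · 40.4656/54.7800 = 129 × 0.73869 ≈ 95.2913 mm.
Horizontal AOV on the new format = 2·arctan(33.6 / (2 × 95.2913)) = 2·arctan(0.17630) ≈ 19.9972°.

19.997°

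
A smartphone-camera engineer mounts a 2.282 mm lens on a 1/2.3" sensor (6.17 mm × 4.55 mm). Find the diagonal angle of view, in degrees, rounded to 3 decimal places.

118.466°

Sensor diagonal = √(6.17² + 4.55²) = √58.7714 ≈ 7.6663 mm.
Angle of view α = 2·arctan(d/2f) with d = 7.6663 mm and f = 2.282 mm.
d/2f = 1.67972; arctan(1.67972) ≈ 59.2331°, so α ≈ 118.4662°.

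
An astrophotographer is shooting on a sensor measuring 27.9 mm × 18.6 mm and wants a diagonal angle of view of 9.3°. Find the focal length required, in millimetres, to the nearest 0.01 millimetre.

206.13 mm

Sensor diagonal = √(27.9² + 18.6²) = √1124.3700 ≈ 33.5316 mm.
From α = 2·arctan(d/2f) we get f = d / (2·tan(α/2)).
With d = 33.5316 mm and α/2 = 4.65°, tan(α/2) ≈ 0.08134, so f ≈ 33.5316 / 0.16267 ≈ 206.1291 mm.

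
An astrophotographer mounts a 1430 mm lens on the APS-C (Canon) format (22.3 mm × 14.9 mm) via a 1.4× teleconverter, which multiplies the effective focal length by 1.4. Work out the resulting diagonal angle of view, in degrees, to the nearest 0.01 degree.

0.77°

Effective focal length f = 1430 × 1.4 = 2002 mm.
Sensor diagonal = √(22.3² + 14.9²) = √719.3000 ≈ 26.8198 mm.
α = 2·arctan(26.820 / (2 × 2002)) = 2·arctan(0.00670) ≈ 0.7676°.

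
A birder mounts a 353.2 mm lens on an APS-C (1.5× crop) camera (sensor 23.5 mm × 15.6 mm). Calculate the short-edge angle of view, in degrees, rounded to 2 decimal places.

Angle of view α = 2·arctan(h/2f) with h = 15.6 mm and f = 353.2 mm.
h/2f = 0.02208; arctan(0.02208) ≈ 1.2651°, so α ≈ 2.5302°.

2.53°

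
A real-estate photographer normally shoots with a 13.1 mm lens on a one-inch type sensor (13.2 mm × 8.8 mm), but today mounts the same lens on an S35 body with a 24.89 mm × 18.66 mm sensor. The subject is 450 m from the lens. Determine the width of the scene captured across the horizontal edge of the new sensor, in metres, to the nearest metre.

The focal length stays 13.1 mm; the relevant sensor dimension is now w = 24.89 mm. Object distance dₒ = 450 m = 450000 mm.
Thin-lens field width W = w·(dₒ − f)/f = 24.89 × (450000 − 13.1)/13.1 ≈ 854975.110 mm = 854.975 m.

855 m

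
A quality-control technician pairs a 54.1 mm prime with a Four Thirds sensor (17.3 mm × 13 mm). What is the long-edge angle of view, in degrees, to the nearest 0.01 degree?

Angle of view α = 2·arctan(w/2f) with w = 17.3 mm and f = 54.1 mm.
w/2f = 0.15989; arctan(0.15989) ≈ 9.0841°, so α ≈ 18.1682°.

18.17°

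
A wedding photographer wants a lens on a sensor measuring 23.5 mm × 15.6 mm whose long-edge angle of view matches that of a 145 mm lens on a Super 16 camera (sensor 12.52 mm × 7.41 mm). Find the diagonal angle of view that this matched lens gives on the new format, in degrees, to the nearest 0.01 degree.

5.93°

Equal long-edge AOV ⇒ f₂ = f₁ · 23.5/12.52 = 145 × 1.87700 ≈ 272.1645 mm.
Sensor diagonal = √(23.5² + 15.6²) = √795.6100 ≈ 28.2066 mm.
Diagonal AOV on the new format = 2·arctan(28.2066 / (2 × 272.1645)) = 2·arctan(0.05182) ≈ 5.9327°.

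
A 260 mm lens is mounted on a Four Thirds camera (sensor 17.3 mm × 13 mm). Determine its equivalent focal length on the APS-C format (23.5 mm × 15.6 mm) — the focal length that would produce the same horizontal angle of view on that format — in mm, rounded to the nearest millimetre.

Equal angle of view means equal width/f ratio, so f₂ = f₁ · (width₂/width₁) = 260 × 23.5/17.3.
f₂ = 260 × 1.35838 ≈ 353.179 mm.

353 mm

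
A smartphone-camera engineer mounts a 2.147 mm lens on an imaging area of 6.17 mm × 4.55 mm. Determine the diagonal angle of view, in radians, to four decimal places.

2.1204 rad

Sensor diagonal = √(6.17² + 4.55²) = √58.7714 ≈ 7.6663 mm.
Angle of view α = 2·arctan(d/2f) with d = 7.6663 mm and f = 2.147 mm.
d/2f = 1.78534; arctan(1.78534) ≈ 1.0602 rad, so α ≈ 2.1204 rad.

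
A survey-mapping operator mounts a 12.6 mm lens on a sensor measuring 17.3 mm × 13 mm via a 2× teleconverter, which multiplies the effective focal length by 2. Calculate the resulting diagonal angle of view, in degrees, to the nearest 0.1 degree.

Effective focal length f = 12.6 × 2 = 25.2 mm.
Sensor diagonal = √(17.3² + 13²) = √468.2900 ≈ 21.6400 mm.
α = 2·arctan(21.640 / (2 × 25.2)) = 2·arctan(0.42937) ≈ 46.4740°.

46.5°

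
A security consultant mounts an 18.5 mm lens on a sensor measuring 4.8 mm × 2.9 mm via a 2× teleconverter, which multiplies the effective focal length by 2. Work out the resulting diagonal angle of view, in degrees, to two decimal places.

8.67°

Effective focal length f = 18.5 × 2 = 37 mm.
Sensor diagonal = √(4.8² + 2.9²) = √31.4500 ≈ 5.6080 mm.
α = 2·arctan(5.608 / (2 × 37)) = 2·arctan(0.07578) ≈ 8.6677°.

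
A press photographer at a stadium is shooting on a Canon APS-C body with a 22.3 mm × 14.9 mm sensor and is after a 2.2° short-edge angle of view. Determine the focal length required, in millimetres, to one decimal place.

388.0 mm

From α = 2·arctan(h/2f) we get f = h / (2·tan(α/2)).
With h = 14.9 mm and α/2 = 1.1°, tan(α/2) ≈ 0.01920, so f ≈ 14.9 / 0.03840 ≈ 388.0010 mm.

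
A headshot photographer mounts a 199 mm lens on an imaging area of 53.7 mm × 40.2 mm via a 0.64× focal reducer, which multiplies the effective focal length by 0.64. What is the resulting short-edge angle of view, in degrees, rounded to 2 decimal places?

17.94°

Effective focal length f = 199 × 0.64 = 127.36 mm.
α = 2·arctan(40.2 / (2 × 127.36)) = 2·arctan(0.15782) ≈ 17.9369°.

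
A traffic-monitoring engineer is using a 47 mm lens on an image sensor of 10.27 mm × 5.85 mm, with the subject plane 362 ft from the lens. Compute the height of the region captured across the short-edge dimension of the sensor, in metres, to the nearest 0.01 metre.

13.73 m

dₒ: 362 ft × 304.8 mm/ft = 110337.60 mm.
Similar triangles through the lens centre give W/dₒ = h/dᵢ; with 1/f = 1/dₒ + 1/dᵢ this gives W = h·(dₒ − f)/f.
W = 5.85 mm × (110338 − 47) / 47 = 5.85 × 2346.6084 ≈ 13727.659 mm = 13.7277 m.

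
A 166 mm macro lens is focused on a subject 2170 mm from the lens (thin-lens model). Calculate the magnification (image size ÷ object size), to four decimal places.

0.0828×

Thin lens: 1/f = 1/dₒ + 1/dᵢ → 1/dᵢ = 1/166 − 1/2170 = 0.0055633 mm⁻¹, so dᵢ ≈ 179.7505 mm.
Magnification m = dᵢ/dₒ = 179.7505/2170 ≈ 0.08283.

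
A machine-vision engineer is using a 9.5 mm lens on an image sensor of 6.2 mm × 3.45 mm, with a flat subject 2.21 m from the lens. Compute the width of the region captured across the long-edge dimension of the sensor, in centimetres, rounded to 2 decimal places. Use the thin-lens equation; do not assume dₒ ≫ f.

143.61 cm

dₒ: 2.21 m = 2210 mm.
Similar triangles through the lens centre give W/dₒ = w/dᵢ; with 1/f = 1/dₒ + 1/dᵢ this gives W = w·(dₒ − f)/f.
W = 6.2 mm × (2210 − 9.5) / 9.5 = 6.2 × 231.6316 ≈ 1436.116 mm = 143.612 cm.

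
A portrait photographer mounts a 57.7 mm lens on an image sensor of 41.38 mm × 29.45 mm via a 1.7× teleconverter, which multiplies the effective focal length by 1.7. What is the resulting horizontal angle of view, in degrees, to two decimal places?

Effective focal length f = 57.7 × 1.7 = 98.09 mm.
α = 2·arctan(41.38 / (2 × 98.09)) = 2·arctan(0.21093) ≈ 23.8215°.

23.82°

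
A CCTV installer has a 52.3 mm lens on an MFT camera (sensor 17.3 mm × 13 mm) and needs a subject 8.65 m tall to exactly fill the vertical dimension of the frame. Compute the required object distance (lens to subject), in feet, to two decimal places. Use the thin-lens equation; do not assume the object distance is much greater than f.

W: 8.65 m = 8650 mm.
Magnification m = h/W = dᵢ/dₒ; combined with 1/f = 1/dₒ + 1/dᵢ this gives dₒ = f·(1 + W/h).
dₒ = 52.3 mm × (1 + 8650/13) = 52.3 × 666.3846 ≈ 34851.915 mm = 34851.915/304.8 ft = 114.344 ft.

114.34 ft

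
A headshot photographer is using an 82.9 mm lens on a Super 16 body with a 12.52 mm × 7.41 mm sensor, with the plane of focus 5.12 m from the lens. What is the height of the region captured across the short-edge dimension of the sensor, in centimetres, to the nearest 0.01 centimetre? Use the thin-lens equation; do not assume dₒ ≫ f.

dₒ: 5.12 m = 5120 mm.
Similar triangles through the lens centre give W/dₒ = h/dᵢ; with 1/f = 1/dₒ + 1/dᵢ this gives W = h·(dₒ − f)/f.
W = 7.41 mm × (5120 − 82.9) / 82.9 = 7.41 × 60.7612 ≈ 450.240 mm = 45.024 cm.

45.02 cm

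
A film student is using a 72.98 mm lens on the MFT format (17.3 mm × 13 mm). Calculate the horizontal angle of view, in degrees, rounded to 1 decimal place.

13.5°

Angle of view α = 2·arctan(w/2f) with w = 17.3 mm and f = 72.98 mm.
w/2f = 0.11853; arctan(0.11853) ≈ 6.7595°, so α ≈ 13.5190°.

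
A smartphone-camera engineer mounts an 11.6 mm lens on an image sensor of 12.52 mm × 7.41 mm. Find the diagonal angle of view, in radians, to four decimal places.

1.1202 rad

Sensor diagonal = √(12.52² + 7.41²) = √211.6585 ≈ 14.5485 mm.
Angle of view α = 2·arctan(d/2f) with d = 14.5485 mm and f = 11.6 mm.
d/2f = 0.62709; arctan(0.62709) ≈ 0.5601 rad, so α ≈ 1.1202 rad.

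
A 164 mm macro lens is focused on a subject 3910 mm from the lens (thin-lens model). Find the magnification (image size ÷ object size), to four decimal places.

0.0438×

Thin lens: 1/f = 1/dₒ + 1/dᵢ → 1/dᵢ = 1/164 − 1/3910 = 0.0058418 mm⁻¹, so dᵢ ≈ 171.1799 mm.
Magnification m = dᵢ/dₒ = 171.1799/3910 ≈ 0.04378.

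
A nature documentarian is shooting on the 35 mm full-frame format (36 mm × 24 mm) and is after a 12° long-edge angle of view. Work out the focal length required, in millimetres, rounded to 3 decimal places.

171.259 mm

From α = 2·arctan(w/2f) we get f = w / (2·tan(α/2)).
With w = 36 mm and α/2 = 6°, tan(α/2) ≈ 0.10510, so f ≈ 36 / 0.21021 ≈ 171.2586 mm.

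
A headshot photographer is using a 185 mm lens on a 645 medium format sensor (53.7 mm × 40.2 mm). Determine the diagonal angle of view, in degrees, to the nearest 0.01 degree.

20.55°

Sensor diagonal = √(53.7² + 40.2²) = √4499.7300 ≈ 67.0800 mm.
Angle of view α = 2·arctan(d/2f) with d = 67.0800 mm and f = 185 mm.
d/2f = 0.18130; arctan(0.18130) ≈ 10.2760°, so α ≈ 20.5519°.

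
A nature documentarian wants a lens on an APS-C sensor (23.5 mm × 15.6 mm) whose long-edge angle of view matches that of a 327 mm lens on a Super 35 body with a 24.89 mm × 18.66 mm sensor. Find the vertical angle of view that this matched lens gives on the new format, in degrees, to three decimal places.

Equal long-edge AOV ⇒ f₂ = f₁ · 23.5/24.89 = 327 × 0.94415 ≈ 308.7384 mm.
Vertical AOV on the new format = 2·arctan(15.6 / (2 × 308.7384)) = 2·arctan(0.02526) ≈ 2.8944°.

2.894°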